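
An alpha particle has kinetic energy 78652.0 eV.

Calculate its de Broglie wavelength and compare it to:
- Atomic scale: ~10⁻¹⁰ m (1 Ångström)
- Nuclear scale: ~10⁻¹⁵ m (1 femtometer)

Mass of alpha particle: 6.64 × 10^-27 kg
λ = 5.12 × 10^-14 m, which is between nuclear and atomic scales.

Using λ = h/√(2mKE):

KE = 78652.0 eV = 1.260 × 10^-14 J

λ = h/√(2mKE)
λ = (6.626 × 10^-34 J·s) / √(2 × 6.64 × 10^-27 kg × 1.260 × 10^-14 J)
λ = 5.12 × 10^-14 m

Comparison:
- Atomic scale (10⁻¹⁰ m): λ is 0.00051× this size
- Nuclear scale (10⁻¹⁵ m): λ is 51× this size

The wavelength is between nuclear and atomic scales.

This wavelength is appropriate for probing atomic structure but too large for nuclear physics experiments.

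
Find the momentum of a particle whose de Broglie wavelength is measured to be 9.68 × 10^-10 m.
6.85 × 10^-25 kg·m/s

From the de Broglie relation λ = h/p, we solve for p:

p = h/λ
p = (6.626 × 10^-34 J·s) / (9.68 × 10^-10 m)
p = 6.85 × 10^-25 kg·m/s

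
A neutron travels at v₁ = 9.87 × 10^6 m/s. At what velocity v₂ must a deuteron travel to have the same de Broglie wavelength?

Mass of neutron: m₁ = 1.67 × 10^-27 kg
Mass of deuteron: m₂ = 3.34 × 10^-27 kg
v₂ = 4.94 × 10^6 m/s

For equal de Broglie wavelengths: λ₁ = λ₂

h/(m₁v₁) = h/(m₂v₂)
m₁v₁ = m₂v₂
v₂ = v₁ · (m₁/m₂)

v₂ = 9.87 × 10^6 m/s × (1.67 × 10^-27 kg / 3.34 × 10^-27 kg)
v₂ = 4.94 × 10^6 m/s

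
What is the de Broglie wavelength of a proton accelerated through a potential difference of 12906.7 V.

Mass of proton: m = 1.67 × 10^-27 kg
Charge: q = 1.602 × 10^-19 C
2.52 × 10^-13 m

When a particle is accelerated through voltage V, it gains kinetic energy KE = qV.

The de Broglie wavelength is then λ = h/√(2mqV):

λ = h/√(2mqV)
λ = (6.626 × 10^-34 J·s) / √(2 × 1.67 × 10^-27 kg × 1.602 × 10^-19 C × 12906.7 V)
λ = 2.52 × 10^-13 m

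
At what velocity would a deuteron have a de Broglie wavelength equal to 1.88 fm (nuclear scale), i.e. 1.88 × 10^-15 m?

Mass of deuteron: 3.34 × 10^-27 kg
1.06 × 10^8 m/s

From λ = h/(mv), solve for v:

v = h/(mλ)
v = (6.626 × 10^-34 J·s) / (3.34 × 10^-27 kg × 1.88 × 10^-15 m)
v = 1.06 × 10^8 m/s

Note: This velocity is 35.2% of the speed of light, so relativistic corrections would be needed for a more accurate calculation.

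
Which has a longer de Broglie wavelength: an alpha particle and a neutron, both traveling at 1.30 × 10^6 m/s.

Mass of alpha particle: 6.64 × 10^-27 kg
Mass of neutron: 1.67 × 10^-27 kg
The neutron has the longer wavelength.

Using λ = h/(mv), since both particles have the same velocity, the wavelength depends only on mass.

For alpha particle: λ₁ = h/(m₁v) = 7.68 × 10^-14 m
For neutron: λ₂ = h/(m₂v) = 3.05 × 10^-13 m

Since λ ∝ 1/m at constant velocity, the lighter particle has the longer wavelength.

The neutron has the longer de Broglie wavelength.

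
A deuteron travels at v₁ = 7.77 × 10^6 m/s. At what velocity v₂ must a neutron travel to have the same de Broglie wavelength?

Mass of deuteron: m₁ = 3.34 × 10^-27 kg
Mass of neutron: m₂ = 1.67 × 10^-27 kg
v₂ = 1.55 × 10^7 m/s

For equal de Broglie wavelengths: λ₁ = λ₂

h/(m₁v₁) = h/(m₂v₂)
m₁v₁ = m₂v₂
v₂ = v₁ · (m₁/m₂)

v₂ = 7.77 × 10^6 m/s × (3.34 × 10^-27 kg / 1.67 × 10^-27 kg)
v₂ = 1.55 × 10^7 m/s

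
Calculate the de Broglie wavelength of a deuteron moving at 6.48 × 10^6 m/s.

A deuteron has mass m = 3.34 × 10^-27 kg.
3.06 × 10^-14 m

Using the de Broglie relation λ = h/(mv):

λ = h/(mv)
λ = (6.626 × 10^-34 J·s) / (3.34 × 10^-27 kg × 6.48 × 10^6 m/s)
λ = 3.06 × 10^-14 m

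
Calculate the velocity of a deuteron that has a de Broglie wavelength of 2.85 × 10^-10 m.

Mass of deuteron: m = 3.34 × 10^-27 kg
6.96 × 10^2 m/s

From the de Broglie relation λ = h/(mv), we solve for v:

v = h/(mλ)
v = (6.626 × 10^-34 J·s) / (3.34 × 10^-27 kg × 2.85 × 10^-10 m)
v = 6.96 × 10^2 m/s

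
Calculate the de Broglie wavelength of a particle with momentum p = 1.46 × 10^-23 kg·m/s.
4.54 × 10^-11 m

Using the de Broglie relation λ = h/p:

λ = h/p
λ = (6.626 × 10^-34 J·s) / (1.46 × 10^-23 kg·m/s)
λ = 4.54 × 10^-11 m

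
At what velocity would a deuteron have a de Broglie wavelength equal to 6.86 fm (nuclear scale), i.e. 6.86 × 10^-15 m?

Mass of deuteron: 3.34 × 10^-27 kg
2.89 × 10^7 m/s

From λ = h/(mv), solve for v:

v = h/(mλ)
v = (6.626 × 10^-34 J·s) / (3.34 × 10^-27 kg × 6.86 × 10^-15 m)
v = 2.89 × 10^7 m/s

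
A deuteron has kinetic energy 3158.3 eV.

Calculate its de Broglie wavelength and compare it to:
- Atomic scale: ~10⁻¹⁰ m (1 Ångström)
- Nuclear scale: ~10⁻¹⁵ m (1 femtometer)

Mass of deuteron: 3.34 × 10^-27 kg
λ = 3.60 × 10^-13 m, which is between nuclear and atomic scales.

Using λ = h/√(2mKE):

KE = 3158.3 eV = 5.060 × 10^-16 J

λ = h/√(2mKE)
λ = (6.626 × 10^-34 J·s) / √(2 × 3.34 × 10^-27 kg × 5.060 × 10^-16 J)
λ = 3.60 × 10^-13 m

Comparison:
- Atomic scale (10⁻¹⁰ m): λ is 0.0036× this size
- Nuclear scale (10⁻¹⁵ m): λ is 3.6e+02× this size

The wavelength is between nuclear and atomic scales.

This wavelength is appropriate for probing atomic structure but too large for nuclear physics experiments.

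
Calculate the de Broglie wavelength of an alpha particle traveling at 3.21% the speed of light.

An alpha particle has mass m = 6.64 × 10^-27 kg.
1.04 × 10^-14 m

Using the de Broglie relation λ = h/(mv):

v = 3.21% × c = 9.623 × 10^6 m/s

λ = h/(mv)
λ = (6.626 × 10^-34 J·s) / (6.64 × 10^-27 kg × 9.623 × 10^6 m/s)
λ = 1.04 × 10^-14 m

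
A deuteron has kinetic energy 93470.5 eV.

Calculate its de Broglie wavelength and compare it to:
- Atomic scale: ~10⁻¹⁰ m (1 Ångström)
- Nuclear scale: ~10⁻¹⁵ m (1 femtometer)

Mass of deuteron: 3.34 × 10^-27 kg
λ = 6.62 × 10^-14 m, which is between nuclear and atomic scales.

Using λ = h/√(2mKE):

KE = 93470.5 eV = 1.498 × 10^-14 J

λ = h/√(2mKE)
λ = (6.626 × 10^-34 J·s) / √(2 × 3.34 × 10^-27 kg × 1.498 × 10^-14 J)
λ = 6.62 × 10^-14 m

Comparison:
- Atomic scale (10⁻¹⁰ m): λ is 0.00066× this size
- Nuclear scale (10⁻¹⁵ m): λ is 66× this size

The wavelength is between nuclear and atomic scales.

This wavelength is appropriate for probing atomic structure but too large for nuclear physics experiments.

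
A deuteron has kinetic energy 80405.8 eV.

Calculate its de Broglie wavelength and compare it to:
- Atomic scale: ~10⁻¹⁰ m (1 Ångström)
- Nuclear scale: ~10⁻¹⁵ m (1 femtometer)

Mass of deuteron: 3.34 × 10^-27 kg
λ = 7.14 × 10^-14 m, which is between nuclear and atomic scales.

Using λ = h/√(2mKE):

KE = 80405.8 eV = 1.288 × 10^-14 J

λ = h/√(2mKE)
λ = (6.626 × 10^-34 J·s) / √(2 × 3.34 × 10^-27 kg × 1.288 × 10^-14 J)
λ = 7.14 × 10^-14 m

Comparison:
- Atomic scale (10⁻¹⁰ m): λ is 0.00071× this size
- Nuclear scale (10⁻¹⁵ m): λ is 71× this size

The wavelength is between nuclear and atomic scales.

This wavelength is appropriate for probing atomic structure but too large for nuclear physics experiments.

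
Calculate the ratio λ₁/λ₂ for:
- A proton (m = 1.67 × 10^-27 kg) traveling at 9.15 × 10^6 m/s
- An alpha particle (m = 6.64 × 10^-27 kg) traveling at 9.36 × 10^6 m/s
λ₁/λ₂ = 4.07

Using λ = h/(mv):

λ₁ = h/(m₁v₁) = 4.34 × 10^-14 m
λ₂ = h/(m₂v₂) = 1.07 × 10^-14 m

Ratio λ₁/λ₂ = (m₂v₂)/(m₁v₁)
         = (6.64 × 10^-27 kg × 9.36 × 10^6 m/s) / (1.67 × 10^-27 kg × 9.15 × 10^6 m/s)
         = 4.07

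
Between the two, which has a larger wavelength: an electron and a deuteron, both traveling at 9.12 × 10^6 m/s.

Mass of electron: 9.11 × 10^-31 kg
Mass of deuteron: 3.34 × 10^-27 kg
The electron has the longer wavelength.

Using λ = h/(mv), since both particles have the same velocity, the wavelength depends only on mass.

For electron: λ₁ = h/(m₁v) = 7.98 × 10^-11 m
For deuteron: λ₂ = h/(m₂v) = 2.18 × 10^-14 m

Since λ ∝ 1/m at constant velocity, the lighter particle has the longer wavelength.

The electron has the longer de Broglie wavelength.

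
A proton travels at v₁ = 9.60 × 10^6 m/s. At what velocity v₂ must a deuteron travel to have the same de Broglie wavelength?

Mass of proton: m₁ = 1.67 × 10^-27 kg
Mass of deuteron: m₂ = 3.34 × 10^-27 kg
v₂ = 4.80 × 10^6 m/s

For equal de Broglie wavelengths: λ₁ = λ₂

h/(m₁v₁) = h/(m₂v₂)
m₁v₁ = m₂v₂
v₂ = v₁ · (m₁/m₂)

v₂ = 9.60 × 10^6 m/s × (1.67 × 10^-27 kg / 3.34 × 10^-27 kg)
v₂ = 4.80 × 10^6 m/s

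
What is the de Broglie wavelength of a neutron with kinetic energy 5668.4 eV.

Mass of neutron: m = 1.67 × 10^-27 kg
3.80 × 10^-13 m

Using λ = h/√(2mKE):

First convert KE to Joules: KE = 5668.4 eV = 9.082 × 10^-16 J

λ = h/√(2mKE)
λ = (6.626 × 10^-34 J·s) / √(2 × 1.67 × 10^-27 kg × 9.082 × 10^-16 J)
λ = 3.80 × 10^-13 m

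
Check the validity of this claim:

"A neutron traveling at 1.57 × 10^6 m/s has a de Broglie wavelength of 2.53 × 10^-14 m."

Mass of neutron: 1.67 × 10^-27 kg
False

The claim is incorrect.

Using λ = h/(mv):
λ = (6.626 × 10^-34 J·s) / (1.67 × 10^-27 kg × 1.57 × 10^6 m/s)
λ = 2.53 × 10^-13 m

The actual wavelength differs from the claimed 2.53 × 10^-14 m.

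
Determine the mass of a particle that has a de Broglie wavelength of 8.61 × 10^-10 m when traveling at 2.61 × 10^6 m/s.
2.95 × 10^-31 kg

From the de Broglie relation λ = h/(mv), we solve for m:

m = h/(λv)
m = (6.626 × 10^-34 J·s) / (8.61 × 10^-10 m × 2.61 × 10^6 m/s)
m = 2.95 × 10^-31 kg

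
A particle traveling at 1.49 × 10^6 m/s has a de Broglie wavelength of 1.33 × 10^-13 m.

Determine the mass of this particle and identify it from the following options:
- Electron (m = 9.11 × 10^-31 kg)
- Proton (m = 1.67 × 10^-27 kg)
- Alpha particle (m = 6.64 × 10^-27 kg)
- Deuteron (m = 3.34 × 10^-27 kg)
The particle is a deuteron.

From λ = h/(mv), solve for mass:

m = h/(λv)
m = (6.626 × 10^-34 J·s) / (1.33 × 10^-13 m × 1.49 × 10^6 m/s)
m = 3.34 × 10^-27 kg

Comparing with the listed masses, this is closest to a deuteron.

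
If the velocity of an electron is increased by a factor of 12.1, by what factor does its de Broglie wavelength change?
The wavelength decreases by a factor of 12.1.

From λ = h/(mv), the wavelength is inversely proportional to velocity:

λ ∝ 1/v

If v → 12.1v, then λ → λ/12.1

When velocity is increased by a factor of 12.1, the wavelength decreases by a factor of 12.1.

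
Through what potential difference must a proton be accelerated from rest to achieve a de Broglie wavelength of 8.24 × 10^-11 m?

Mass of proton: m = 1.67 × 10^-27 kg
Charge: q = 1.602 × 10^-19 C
1.21 × 10^-1 V

From λ = h/√(2mqV), we solve for V:

λ² = h²/(2mqV)
V = h²/(2mqλ²)
V = (6.626 × 10^-34 J·s)² / (2 × 1.67 × 10^-27 kg × 1.602 × 10^-19 C × (8.24 × 10^-11 m)²)
V = 1.21 × 10^-1 V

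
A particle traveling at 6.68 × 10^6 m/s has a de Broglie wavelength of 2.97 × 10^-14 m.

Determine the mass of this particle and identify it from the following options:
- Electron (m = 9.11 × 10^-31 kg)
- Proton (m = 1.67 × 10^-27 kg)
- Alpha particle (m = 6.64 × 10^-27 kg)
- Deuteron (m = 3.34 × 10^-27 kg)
The particle is a deuteron.

From λ = h/(mv), solve for mass:

m = h/(λv)
m = (6.626 × 10^-34 J·s) / (2.97 × 10^-14 m × 6.68 × 10^6 m/s)
m = 3.34 × 10^-27 kg

Comparing with the listed masses, this is closest to a deuteron.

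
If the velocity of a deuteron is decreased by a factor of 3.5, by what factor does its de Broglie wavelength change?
The wavelength increases by a factor of 3.5.

From λ = h/(mv), the wavelength is inversely proportional to velocity:

λ ∝ 1/v

If v → v/3.5, then λ → 3.5λ

When velocity is decreased by a factor of 3.5, the wavelength increases by a factor of 3.5.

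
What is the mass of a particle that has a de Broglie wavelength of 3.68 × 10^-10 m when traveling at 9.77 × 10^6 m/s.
1.84 × 10^-31 kg

From the de Broglie relation λ = h/(mv), we solve for m:

m = h/(λv)
m = (6.626 × 10^-34 J·s) / (3.68 × 10^-10 m × 9.77 × 10^6 m/s)
m = 1.84 × 10^-31 kg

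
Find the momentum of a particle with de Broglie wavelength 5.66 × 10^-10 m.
1.17 × 10^-24 kg·m/s

From the de Broglie relation λ = h/p, we solve for p:

p = h/λ
p = (6.626 × 10^-34 J·s) / (5.66 × 10^-10 m)
p = 1.17 × 10^-24 kg·m/s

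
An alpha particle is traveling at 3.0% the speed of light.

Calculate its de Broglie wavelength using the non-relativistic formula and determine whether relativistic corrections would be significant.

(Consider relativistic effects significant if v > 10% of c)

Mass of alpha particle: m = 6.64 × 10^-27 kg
No, relativistic corrections are not needed.

Using the non-relativistic de Broglie formula λ = h/(mv):

v = 3.0% × c = 8.994 × 10^6 m/s

λ = h/(mv)
λ = (6.626 × 10^-34 J·s) / (6.64 × 10^-27 kg × 8.994 × 10^6 m/s)
λ = 1.11 × 10^-14 m

Since v = 3.0% of c < 10% of c, relativistic corrections are NOT significant and this non-relativistic result is a good approximation.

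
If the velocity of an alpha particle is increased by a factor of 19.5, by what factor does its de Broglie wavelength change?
The wavelength decreases by a factor of 19.5.

From λ = h/(mv), the wavelength is inversely proportional to velocity:

λ ∝ 1/v

If v → 19.5v, then λ → λ/19.5

When velocity is increased by a factor of 19.5, the wavelength decreases by a factor of 19.5.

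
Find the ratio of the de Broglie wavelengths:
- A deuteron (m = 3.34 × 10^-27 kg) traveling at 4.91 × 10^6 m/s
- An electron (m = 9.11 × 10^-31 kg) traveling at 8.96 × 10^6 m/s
λ₁/λ₂ = 4.98 × 10^-4

Using λ = h/(mv):

λ₁ = h/(m₁v₁) = 4.04 × 10^-14 m
λ₂ = h/(m₂v₂) = 8.12 × 10^-11 m

Ratio λ₁/λ₂ = (m₂v₂)/(m₁v₁)
         = (9.11 × 10^-31 kg × 8.96 × 10^6 m/s) / (3.34 × 10^-27 kg × 4.91 × 10^6 m/s)
         = 4.98 × 10^-4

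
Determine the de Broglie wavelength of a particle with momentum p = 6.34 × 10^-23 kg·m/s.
1.05 × 10^-11 m

Using the de Broglie relation λ = h/p:

λ = h/p
λ = (6.626 × 10^-34 J·s) / (6.34 × 10^-23 kg·m/s)
λ = 1.05 × 10^-11 m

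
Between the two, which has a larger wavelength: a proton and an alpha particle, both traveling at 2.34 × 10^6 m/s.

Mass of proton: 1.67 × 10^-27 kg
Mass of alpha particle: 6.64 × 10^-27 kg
The proton has the longer wavelength.

Using λ = h/(mv), since both particles have the same velocity, the wavelength depends only on mass.

For proton: λ₁ = h/(m₁v) = 1.70 × 10^-13 m
For alpha particle: λ₂ = h/(m₂v) = 4.26 × 10^-14 m

Since λ ∝ 1/m at constant velocity, the lighter particle has the longer wavelength.

The proton has the longer de Broglie wavelength.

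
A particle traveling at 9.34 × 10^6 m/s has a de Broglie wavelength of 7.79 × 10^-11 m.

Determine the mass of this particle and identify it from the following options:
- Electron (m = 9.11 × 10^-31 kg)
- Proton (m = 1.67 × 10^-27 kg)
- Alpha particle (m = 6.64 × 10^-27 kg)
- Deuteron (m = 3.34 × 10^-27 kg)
The particle is an electron.

From λ = h/(mv), solve for mass:

m = h/(λv)
m = (6.626 × 10^-34 J·s) / (7.79 × 10^-11 m × 9.34 × 10^6 m/s)
m = 9.11 × 10^-31 kg

Comparing with the listed masses, this is closest to an electron.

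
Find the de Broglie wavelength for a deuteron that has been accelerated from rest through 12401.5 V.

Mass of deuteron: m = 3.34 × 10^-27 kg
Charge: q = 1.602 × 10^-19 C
1.82 × 10^-13 m

When a particle is accelerated through voltage V, it gains kinetic energy KE = qV.

The de Broglie wavelength is then λ = h/√(2mqV):

λ = h/√(2mqV)
λ = (6.626 × 10^-34 J·s) / √(2 × 3.34 × 10^-27 kg × 1.602 × 10^-19 C × 12401.5 V)
λ = 1.82 × 10^-13 m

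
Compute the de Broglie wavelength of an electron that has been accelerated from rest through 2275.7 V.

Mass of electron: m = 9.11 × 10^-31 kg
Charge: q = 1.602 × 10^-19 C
2.57 × 10^-11 m

When a particle is accelerated through voltage V, it gains kinetic energy KE = qV.

The de Broglie wavelength is then λ = h/√(2mqV):

λ = h/√(2mqV)
λ = (6.626 × 10^-34 J·s) / √(2 × 9.11 × 10^-31 kg × 1.602 × 10^-19 C × 2275.7 V)
λ = 2.57 × 10^-11 m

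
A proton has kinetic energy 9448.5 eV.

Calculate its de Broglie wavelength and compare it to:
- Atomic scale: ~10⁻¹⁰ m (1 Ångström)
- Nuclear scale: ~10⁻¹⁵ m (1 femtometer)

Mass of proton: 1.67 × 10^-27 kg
λ = 2.95 × 10^-13 m, which is between nuclear and atomic scales.

Using λ = h/√(2mKE):

KE = 9448.5 eV = 1.514 × 10^-15 J

λ = h/√(2mKE)
λ = (6.626 × 10^-34 J·s) / √(2 × 1.67 × 10^-27 kg × 1.514 × 10^-15 J)
λ = 2.95 × 10^-13 m

Comparison:
- Atomic scale (10⁻¹⁰ m): λ is 0.0029× this size
- Nuclear scale (10⁻¹⁵ m): λ is 2.9e+02× this size

The wavelength is between nuclear and atomic scales.

This wavelength is appropriate for probing atomic structure but too large for nuclear physics experiments.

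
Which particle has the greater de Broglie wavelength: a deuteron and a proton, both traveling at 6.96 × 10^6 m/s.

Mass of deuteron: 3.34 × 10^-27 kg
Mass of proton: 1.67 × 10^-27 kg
The proton has the longer wavelength.

Using λ = h/(mv), since both particles have the same velocity, the wavelength depends only on mass.

For deuteron: λ₁ = h/(m₁v) = 2.85 × 10^-14 m
For proton: λ₂ = h/(m₂v) = 5.70 × 10^-14 m

Since λ ∝ 1/m at constant velocity, the lighter particle has the longer wavelength.

The proton has the longer de Broglie wavelength.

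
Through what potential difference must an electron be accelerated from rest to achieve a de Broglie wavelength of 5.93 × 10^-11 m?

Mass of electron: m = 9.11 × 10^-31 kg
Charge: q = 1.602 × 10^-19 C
428 V

From λ = h/√(2mqV), we solve for V:

λ² = h²/(2mqV)
V = h²/(2mqλ²)
V = (6.626 × 10^-34 J·s)² / (2 × 9.11 × 10^-31 kg × 1.602 × 10^-19 C × (5.93 × 10^-11 m)²)
V = 428 V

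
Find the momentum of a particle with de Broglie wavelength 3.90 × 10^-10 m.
1.70 × 10^-24 kg·m/s

From the de Broglie relation λ = h/p, we solve for p:

p = h/λ
p = (6.626 × 10^-34 J·s) / (3.90 × 10^-10 m)
p = 1.70 × 10^-24 kg·m/s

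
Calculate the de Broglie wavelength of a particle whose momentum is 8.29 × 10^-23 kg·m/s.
7.99 × 10^-12 m

Using the de Broglie relation λ = h/p:

λ = h/p
λ = (6.626 × 10^-34 J·s) / (8.29 × 10^-23 kg·m/s)
λ = 7.99 × 10^-12 m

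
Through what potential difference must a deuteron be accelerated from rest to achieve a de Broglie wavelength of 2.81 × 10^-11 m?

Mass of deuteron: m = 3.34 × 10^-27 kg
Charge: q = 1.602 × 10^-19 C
5.20 × 10^-1 V

From λ = h/√(2mqV), we solve for V:

λ² = h²/(2mqV)
V = h²/(2mqλ²)
V = (6.626 × 10^-34 J·s)² / (2 × 3.34 × 10^-27 kg × 1.602 × 10^-19 C × (2.81 × 10^-11 m)²)
V = 5.20 × 10^-1 V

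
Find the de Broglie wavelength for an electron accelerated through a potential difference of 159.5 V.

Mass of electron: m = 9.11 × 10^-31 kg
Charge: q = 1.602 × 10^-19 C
9.71 × 10^-11 m

When a particle is accelerated through voltage V, it gains kinetic energy KE = qV.

The de Broglie wavelength is then λ = h/√(2mqV):

λ = h/√(2mqV)
λ = (6.626 × 10^-34 J·s) / √(2 × 9.11 × 10^-31 kg × 1.602 × 10^-19 C × 159.5 V)
λ = 9.71 × 10^-11 m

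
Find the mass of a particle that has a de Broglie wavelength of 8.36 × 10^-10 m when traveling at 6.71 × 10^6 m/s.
1.18 × 10^-31 kg

From the de Broglie relation λ = h/(mv), we solve for m:

m = h/(λv)
m = (6.626 × 10^-34 J·s) / (8.36 × 10^-10 m × 6.71 × 10^6 m/s)
m = 1.18 × 10^-31 kg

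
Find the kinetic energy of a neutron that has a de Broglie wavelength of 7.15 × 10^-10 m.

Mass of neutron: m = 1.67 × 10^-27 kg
2.57 × 10^-22 J (or 1.60 × 10^-3 eV)

From λ = h/√(2mKE), we solve for KE:

λ² = h²/(2mKE)
KE = h²/(2mλ²)
KE = (6.626 × 10^-34 J·s)² / (2 × 1.67 × 10^-27 kg × (7.15 × 10^-10 m)²)
KE = 2.57 × 10^-22 J
KE = 1.60 × 10^-3 eV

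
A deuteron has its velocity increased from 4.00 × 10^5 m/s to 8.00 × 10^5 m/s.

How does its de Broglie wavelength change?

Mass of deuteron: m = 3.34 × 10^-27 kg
The wavelength decreases by a factor of 2.

Using λ = h/(mv):

Initial wavelength: λ₁ = h/(mv₁) = 4.96 × 10^-13 m
Final wavelength: λ₂ = h/(mv₂) = 2.48 × 10^-13 m

Since λ ∝ 1/v, when velocity increases by a factor of 2, the wavelength decreases by a factor of 2.

λ₂/λ₁ = v₁/v₂ = 1/2

The wavelength decreases by a factor of 2.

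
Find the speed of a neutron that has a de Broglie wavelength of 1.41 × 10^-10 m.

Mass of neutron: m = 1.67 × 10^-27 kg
2.81 × 10^3 m/s

From the de Broglie relation λ = h/(mv), we solve for v:

v = h/(mλ)
v = (6.626 × 10^-34 J·s) / (1.67 × 10^-27 kg × 1.41 × 10^-10 m)
v = 2.81 × 10^3 m/s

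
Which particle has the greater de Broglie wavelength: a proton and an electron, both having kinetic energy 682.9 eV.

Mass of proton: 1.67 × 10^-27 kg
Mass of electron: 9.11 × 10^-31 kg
The electron has the longer wavelength.

Using λ = h/√(2mKE):

For proton: λ₁ = h/√(2m₁KE) = 1.10 × 10^-12 m
For electron: λ₂ = h/√(2m₂KE) = 4.69 × 10^-11 m

Since λ ∝ 1/√m at constant kinetic energy, the lighter particle has the longer wavelength.

The electron has the longer de Broglie wavelength.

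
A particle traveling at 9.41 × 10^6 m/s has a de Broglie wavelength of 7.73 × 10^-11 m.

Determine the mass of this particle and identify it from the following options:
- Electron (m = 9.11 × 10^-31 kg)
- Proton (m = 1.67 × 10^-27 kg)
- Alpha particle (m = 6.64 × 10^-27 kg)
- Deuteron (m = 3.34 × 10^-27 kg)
The particle is an electron.

From λ = h/(mv), solve for mass:

m = h/(λv)
m = (6.626 × 10^-34 J·s) / (7.73 × 10^-11 m × 9.41 × 10^6 m/s)
m = 9.11 × 10^-31 kg

Comparing with the listed masses, this is closest to an electron.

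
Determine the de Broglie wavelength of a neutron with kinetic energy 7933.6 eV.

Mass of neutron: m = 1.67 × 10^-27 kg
3.22 × 10^-13 m

Using λ = h/√(2mKE):

First convert KE to Joules: KE = 7933.6 eV = 1.271 × 10^-15 J

λ = h/√(2mKE)
λ = (6.626 × 10^-34 J·s) / √(2 × 1.67 × 10^-27 kg × 1.271 × 10^-15 J)
λ = 3.22 × 10^-13 m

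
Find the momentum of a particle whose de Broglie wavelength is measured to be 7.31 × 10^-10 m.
9.06 × 10^-25 kg·m/s

From the de Broglie relation λ = h/p, we solve for p:

p = h/λ
p = (6.626 × 10^-34 J·s) / (7.31 × 10^-10 m)
p = 9.06 × 10^-25 kg·m/s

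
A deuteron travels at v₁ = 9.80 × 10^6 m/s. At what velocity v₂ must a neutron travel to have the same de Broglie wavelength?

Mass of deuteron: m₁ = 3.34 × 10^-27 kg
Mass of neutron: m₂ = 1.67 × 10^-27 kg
v₂ = 1.96 × 10^7 m/s

For equal de Broglie wavelengths: λ₁ = λ₂

h/(m₁v₁) = h/(m₂v₂)
m₁v₁ = m₂v₂
v₂ = v₁ · (m₁/m₂)

v₂ = 9.80 × 10^6 m/s × (3.34 × 10^-27 kg / 1.67 × 10^-27 kg)
v₂ = 1.96 × 10^7 m/s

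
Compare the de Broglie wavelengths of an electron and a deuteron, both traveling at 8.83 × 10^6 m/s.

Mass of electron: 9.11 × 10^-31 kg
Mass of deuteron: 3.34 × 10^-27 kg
The electron has the longer wavelength.

Using λ = h/(mv), since both particles have the same velocity, the wavelength depends only on mass.

For electron: λ₁ = h/(m₁v) = 8.24 × 10^-11 m
For deuteron: λ₂ = h/(m₂v) = 2.25 × 10^-14 m

Since λ ∝ 1/m at constant velocity, the lighter particle has the longer wavelength.

The electron has the longer de Broglie wavelength.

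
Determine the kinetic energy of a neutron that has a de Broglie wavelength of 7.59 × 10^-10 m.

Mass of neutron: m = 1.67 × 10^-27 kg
2.28 × 10^-22 J (or 1.42 × 10^-3 eV)

From λ = h/√(2mKE), we solve for KE:

λ² = h²/(2mKE)
KE = h²/(2mλ²)
KE = (6.626 × 10^-34 J·s)² / (2 × 1.67 × 10^-27 kg × (7.59 × 10^-10 m)²)
KE = 2.28 × 10^-22 J
KE = 1.42 × 10^-3 eV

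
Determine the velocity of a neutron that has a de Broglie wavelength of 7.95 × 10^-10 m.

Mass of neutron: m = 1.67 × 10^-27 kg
4.99 × 10^2 m/s

From the de Broglie relation λ = h/(mv), we solve for v:

v = h/(mλ)
v = (6.626 × 10^-34 J·s) / (1.67 × 10^-27 kg × 7.95 × 10^-10 m)
v = 4.99 × 10^2 m/s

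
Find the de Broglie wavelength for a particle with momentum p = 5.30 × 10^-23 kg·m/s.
1.25 × 10^-11 m

Using the de Broglie relation λ = h/p:

λ = h/p
λ = (6.626 × 10^-34 J·s) / (5.30 × 10^-23 kg·m/s)
λ = 1.25 × 10^-11 m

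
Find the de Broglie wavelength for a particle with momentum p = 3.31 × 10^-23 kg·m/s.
2.00 × 10^-11 m

Using the de Broglie relation λ = h/p:

λ = h/p
λ = (6.626 × 10^-34 J·s) / (3.31 × 10^-23 kg·m/s)
λ = 2.00 × 10^-11 m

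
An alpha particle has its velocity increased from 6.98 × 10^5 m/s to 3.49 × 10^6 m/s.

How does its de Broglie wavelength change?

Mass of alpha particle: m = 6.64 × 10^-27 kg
The wavelength decreases by a factor of 5.

Using λ = h/(mv):

Initial wavelength: λ₁ = h/(mv₁) = 1.43 × 10^-13 m
Final wavelength: λ₂ = h/(mv₂) = 2.86 × 10^-14 m

Since λ ∝ 1/v, when velocity increases by a factor of 5, the wavelength decreases by a factor of 5.

λ₂/λ₁ = v₁/v₂ = 1/5

The wavelength decreases by a factor of 5.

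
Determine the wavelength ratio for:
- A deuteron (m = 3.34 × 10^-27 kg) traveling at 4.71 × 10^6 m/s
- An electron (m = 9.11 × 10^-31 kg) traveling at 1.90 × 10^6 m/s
λ₁/λ₂ = 1.10 × 10^-4

Using λ = h/(mv):

λ₁ = h/(m₁v₁) = 4.21 × 10^-14 m
λ₂ = h/(m₂v₂) = 3.83 × 10^-10 m

Ratio λ₁/λ₂ = (m₂v₂)/(m₁v₁)
         = (9.11 × 10^-31 kg × 1.90 × 10^6 m/s) / (3.34 × 10^-27 kg × 4.71 × 10^6 m/s)
         = 1.10 × 10^-4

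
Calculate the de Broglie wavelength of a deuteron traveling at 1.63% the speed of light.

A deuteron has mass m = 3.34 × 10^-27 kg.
4.06 × 10^-14 m

Using the de Broglie relation λ = h/(mv):

v = 1.63% × c = 4.887 × 10^6 m/s

λ = h/(mv)
λ = (6.626 × 10^-34 J·s) / (3.34 × 10^-27 kg × 4.887 × 10^6 m/s)
λ = 4.06 × 10^-14 m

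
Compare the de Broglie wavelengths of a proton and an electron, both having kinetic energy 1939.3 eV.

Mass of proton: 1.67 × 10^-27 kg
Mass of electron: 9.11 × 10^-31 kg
The electron has the longer wavelength.

Using λ = h/√(2mKE):

For proton: λ₁ = h/√(2m₁KE) = 6.50 × 10^-13 m
For electron: λ₂ = h/√(2m₂KE) = 2.78 × 10^-11 m

Since λ ∝ 1/√m at constant kinetic energy, the lighter particle has the longer wavelength.

The electron has the longer de Broglie wavelength.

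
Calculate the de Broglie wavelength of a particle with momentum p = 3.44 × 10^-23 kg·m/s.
1.93 × 10^-11 m

Using the de Broglie relation λ = h/p:

λ = h/p
λ = (6.626 × 10^-34 J·s) / (3.44 × 10^-23 kg·m/s)
λ = 1.93 × 10^-11 m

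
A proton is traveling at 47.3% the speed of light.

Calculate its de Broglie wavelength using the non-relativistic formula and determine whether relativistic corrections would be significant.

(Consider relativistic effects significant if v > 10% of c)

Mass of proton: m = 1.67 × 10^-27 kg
Yes, relativistic corrections are needed.

Using the non-relativistic de Broglie formula λ = h/(mv):

v = 47.3% × c = 1.418 × 10^8 m/s

λ = h/(mv)
λ = (6.626 × 10^-34 J·s) / (1.67 × 10^-27 kg × 1.418 × 10^8 m/s)
λ = 2.80 × 10^-15 m

Since v = 47.3% of c > 10% of c, relativistic corrections ARE significant and the actual wavelength would differ from this non-relativistic estimate.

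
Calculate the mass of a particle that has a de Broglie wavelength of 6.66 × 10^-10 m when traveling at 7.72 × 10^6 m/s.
1.29 × 10^-31 kg

From the de Broglie relation λ = h/(mv), we solve for m:

m = h/(λv)
m = (6.626 × 10^-34 J·s) / (6.66 × 10^-10 m × 7.72 × 10^6 m/s)
m = 1.29 × 10^-31 kg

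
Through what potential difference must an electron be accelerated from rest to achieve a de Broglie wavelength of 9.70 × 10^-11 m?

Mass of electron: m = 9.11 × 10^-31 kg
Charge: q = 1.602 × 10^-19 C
160 V

From λ = h/√(2mqV), we solve for V:

λ² = h²/(2mqV)
V = h²/(2mqλ²)
V = (6.626 × 10^-34 J·s)² / (2 × 9.11 × 10^-31 kg × 1.602 × 10^-19 C × (9.70 × 10^-11 m)²)
V = 160 V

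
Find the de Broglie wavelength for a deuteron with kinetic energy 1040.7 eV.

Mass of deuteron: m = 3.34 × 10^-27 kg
6.28 × 10^-13 m

Using λ = h/√(2mKE):

First convert KE to Joules: KE = 1040.7 eV = 1.667 × 10^-16 J

λ = h/√(2mKE)
λ = (6.626 × 10^-34 J·s) / √(2 × 3.34 × 10^-27 kg × 1.667 × 10^-16 J)
λ = 6.28 × 10^-13 m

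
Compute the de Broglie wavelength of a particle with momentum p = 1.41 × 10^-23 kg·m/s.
4.70 × 10^-11 m

Using the de Broglie relation λ = h/p:

λ = h/p
λ = (6.626 × 10^-34 J·s) / (1.41 × 10^-23 kg·m/s)
λ = 4.70 × 10^-11 m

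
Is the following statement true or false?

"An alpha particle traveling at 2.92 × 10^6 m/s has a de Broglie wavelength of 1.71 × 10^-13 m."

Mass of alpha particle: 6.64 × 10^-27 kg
False

The claim is incorrect.

Using λ = h/(mv):
λ = (6.626 × 10^-34 J·s) / (6.64 × 10^-27 kg × 2.92 × 10^6 m/s)
λ = 3.42 × 10^-14 m

The actual wavelength differs from the claimed 1.71 × 10^-13 m.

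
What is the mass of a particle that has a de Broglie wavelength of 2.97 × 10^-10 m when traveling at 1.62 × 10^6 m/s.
1.38 × 10^-30 kg

From the de Broglie relation λ = h/(mv), we solve for m:

m = h/(λv)
m = (6.626 × 10^-34 J·s) / (2.97 × 10^-10 m × 1.62 × 10^6 m/s)
m = 1.38 × 10^-30 kg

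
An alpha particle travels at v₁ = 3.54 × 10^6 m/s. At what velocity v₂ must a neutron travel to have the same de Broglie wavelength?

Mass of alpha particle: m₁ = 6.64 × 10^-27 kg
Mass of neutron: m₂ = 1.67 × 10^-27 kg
v₂ = 1.41 × 10^7 m/s

For equal de Broglie wavelengths: λ₁ = λ₂

h/(m₁v₁) = h/(m₂v₂)
m₁v₁ = m₂v₂
v₂ = v₁ · (m₁/m₂)

v₂ = 3.54 × 10^6 m/s × (6.64 × 10^-27 kg / 1.67 × 10^-27 kg)
v₂ = 1.41 × 10^7 m/s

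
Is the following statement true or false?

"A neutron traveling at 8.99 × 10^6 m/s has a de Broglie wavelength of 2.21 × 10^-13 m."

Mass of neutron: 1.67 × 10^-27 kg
False

The claim is incorrect.

Using λ = h/(mv):
λ = (6.626 × 10^-34 J·s) / (1.67 × 10^-27 kg × 8.99 × 10^6 m/s)
λ = 4.41 × 10^-14 m

The actual wavelength differs from the claimed 2.21 × 10^-13 m.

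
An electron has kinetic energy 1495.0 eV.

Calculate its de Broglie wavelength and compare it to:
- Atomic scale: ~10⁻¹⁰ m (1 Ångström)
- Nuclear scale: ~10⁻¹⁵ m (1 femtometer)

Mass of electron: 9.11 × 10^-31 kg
λ = 3.17 × 10^-11 m, which is between nuclear and atomic scales.

Using λ = h/√(2mKE):

KE = 1495.0 eV = 2.395 × 10^-16 J

λ = h/√(2mKE)
λ = (6.626 × 10^-34 J·s) / √(2 × 9.11 × 10^-31 kg × 2.395 × 10^-16 J)
λ = 3.17 × 10^-11 m

Comparison:
- Atomic scale (10⁻¹⁰ m): λ is 0.32× this size
- Nuclear scale (10⁻¹⁵ m): λ is 3.2e+04× this size

The wavelength is between nuclear and atomic scales.

This wavelength is appropriate for probing atomic structure but too large for nuclear physics experiments.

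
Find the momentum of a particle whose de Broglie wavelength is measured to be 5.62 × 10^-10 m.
1.18 × 10^-24 kg·m/s

From the de Broglie relation λ = h/p, we solve for p:

p = h/λ
p = (6.626 × 10^-34 J·s) / (5.62 × 10^-10 m)
p = 1.18 × 10^-24 kg·m/s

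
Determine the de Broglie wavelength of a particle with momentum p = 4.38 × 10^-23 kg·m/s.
1.51 × 10^-11 m

Using the de Broglie relation λ = h/p:

λ = h/p
λ = (6.626 × 10^-34 J·s) / (4.38 × 10^-23 kg·m/s)
λ = 1.51 × 10^-11 m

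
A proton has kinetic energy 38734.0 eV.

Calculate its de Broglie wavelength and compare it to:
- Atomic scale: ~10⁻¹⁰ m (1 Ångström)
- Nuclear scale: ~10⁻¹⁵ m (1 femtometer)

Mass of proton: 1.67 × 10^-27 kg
λ = 1.46 × 10^-13 m, which is between nuclear and atomic scales.

Using λ = h/√(2mKE):

KE = 38734.0 eV = 6.206 × 10^-15 J

λ = h/√(2mKE)
λ = (6.626 × 10^-34 J·s) / √(2 × 1.67 × 10^-27 kg × 6.206 × 10^-15 J)
λ = 1.46 × 10^-13 m

Comparison:
- Atomic scale (10⁻¹⁰ m): λ is 0.0015× this size
- Nuclear scale (10⁻¹⁵ m): λ is 1.5e+02× this size

The wavelength is between nuclear and atomic scales.

This wavelength is appropriate for probing atomic structure but too large for nuclear physics experiments.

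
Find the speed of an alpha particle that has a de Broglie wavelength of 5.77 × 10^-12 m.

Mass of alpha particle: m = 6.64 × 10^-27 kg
1.73 × 10^4 m/s

From the de Broglie relation λ = h/(mv), we solve for v:

v = h/(mλ)
v = (6.626 × 10^-34 J·s) / (6.64 × 10^-27 kg × 5.77 × 10^-12 m)
v = 1.73 × 10^4 m/s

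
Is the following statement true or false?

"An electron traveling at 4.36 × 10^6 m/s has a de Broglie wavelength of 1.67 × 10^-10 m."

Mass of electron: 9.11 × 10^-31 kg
True

The claim is correct.

Using λ = h/(mv):
λ = (6.626 × 10^-34 J·s) / (9.11 × 10^-31 kg × 4.36 × 10^6 m/s)
λ = 1.67 × 10^-10 m

This matches the claimed value.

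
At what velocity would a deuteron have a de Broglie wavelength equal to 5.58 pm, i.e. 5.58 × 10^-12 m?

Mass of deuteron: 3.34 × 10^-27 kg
3.56 × 10^4 m/s

From λ = h/(mv), solve for v:

v = h/(mλ)
v = (6.626 × 10^-34 J·s) / (3.34 × 10^-27 kg × 5.58 × 10^-12 m)
v = 3.56 × 10^4 m/s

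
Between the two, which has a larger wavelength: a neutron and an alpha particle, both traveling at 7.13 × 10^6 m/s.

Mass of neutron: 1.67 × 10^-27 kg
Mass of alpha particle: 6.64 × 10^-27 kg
The neutron has the longer wavelength.

Using λ = h/(mv), since both particles have the same velocity, the wavelength depends only on mass.

For neutron: λ₁ = h/(m₁v) = 5.56 × 10^-14 m
For alpha particle: λ₂ = h/(m₂v) = 1.40 × 10^-14 m

Since λ ∝ 1/m at constant velocity, the lighter particle has the longer wavelength.

The neutron has the longer de Broglie wavelength.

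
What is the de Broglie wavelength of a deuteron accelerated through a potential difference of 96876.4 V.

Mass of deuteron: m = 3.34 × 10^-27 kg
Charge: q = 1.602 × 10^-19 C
6.51 × 10^-14 m

When a particle is accelerated through voltage V, it gains kinetic energy KE = qV.

The de Broglie wavelength is then λ = h/√(2mqV):

λ = h/√(2mqV)
λ = (6.626 × 10^-34 J·s) / √(2 × 3.34 × 10^-27 kg × 1.602 × 10^-19 C × 96876.4 V)
λ = 6.51 × 10^-14 m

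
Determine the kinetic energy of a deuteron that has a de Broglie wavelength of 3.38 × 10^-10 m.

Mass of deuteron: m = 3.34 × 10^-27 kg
5.75 × 10^-22 J (or 3.59 × 10^-3 eV)

From λ = h/√(2mKE), we solve for KE:

λ² = h²/(2mKE)
KE = h²/(2mλ²)
KE = (6.626 × 10^-34 J·s)² / (2 × 3.34 × 10^-27 kg × (3.38 × 10^-10 m)²)
KE = 5.75 × 10^-22 J
KE = 3.59 × 10^-3 eV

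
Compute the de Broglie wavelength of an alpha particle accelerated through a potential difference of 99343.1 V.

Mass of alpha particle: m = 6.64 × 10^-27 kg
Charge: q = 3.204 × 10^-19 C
3.22 × 10^-14 m

When a particle is accelerated through voltage V, it gains kinetic energy KE = qV.

The de Broglie wavelength is then λ = h/√(2mqV):

λ = h/√(2mqV)
λ = (6.626 × 10^-34 J·s) / √(2 × 6.64 × 10^-27 kg × 3.204 × 10^-19 C × 99343.1 V)
λ = 3.22 × 10^-14 m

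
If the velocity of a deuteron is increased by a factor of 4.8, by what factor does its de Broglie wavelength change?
The wavelength decreases by a factor of 4.8.

From λ = h/(mv), the wavelength is inversely proportional to velocity:

λ ∝ 1/v

If v → 4.8v, then λ → λ/4.8

When velocity is increased by a factor of 4.8, the wavelength decreases by a factor of 4.8.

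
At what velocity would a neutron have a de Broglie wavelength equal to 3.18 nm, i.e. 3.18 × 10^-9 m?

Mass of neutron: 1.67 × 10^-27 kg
1.25 × 10^2 m/s

From λ = h/(mv), solve for v:

v = h/(mλ)
v = (6.626 × 10^-34 J·s) / (1.67 × 10^-27 kg × 3.18 × 10^-9 m)
v = 1.25 × 10^2 m/s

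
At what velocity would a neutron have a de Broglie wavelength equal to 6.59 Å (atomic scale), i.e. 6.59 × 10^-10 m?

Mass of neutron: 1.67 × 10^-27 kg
6.02 × 10^2 m/s

From λ = h/(mv), solve for v:

v = h/(mλ)
v = (6.626 × 10^-34 J·s) / (1.67 × 10^-27 kg × 6.59 × 10^-10 m)
v = 6.02 × 10^2 m/s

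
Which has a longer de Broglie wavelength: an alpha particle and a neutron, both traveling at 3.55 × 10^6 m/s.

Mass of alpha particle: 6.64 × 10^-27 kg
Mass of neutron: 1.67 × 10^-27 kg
The neutron has the longer wavelength.

Using λ = h/(mv), since both particles have the same velocity, the wavelength depends only on mass.

For alpha particle: λ₁ = h/(m₁v) = 2.81 × 10^-14 m
For neutron: λ₂ = h/(m₂v) = 1.12 × 10^-13 m

Since λ ∝ 1/m at constant velocity, the lighter particle has the longer wavelength.

The neutron has the longer de Broglie wavelength.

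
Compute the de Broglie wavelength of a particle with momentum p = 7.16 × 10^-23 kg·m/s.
9.25 × 10^-12 m

Using the de Broglie relation λ = h/p:

λ = h/p
λ = (6.626 × 10^-34 J·s) / (7.16 × 10^-23 kg·m/s)
λ = 9.25 × 10^-12 m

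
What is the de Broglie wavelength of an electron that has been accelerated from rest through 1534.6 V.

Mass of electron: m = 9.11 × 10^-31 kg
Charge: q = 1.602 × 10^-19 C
3.13 × 10^-11 m

When a particle is accelerated through voltage V, it gains kinetic energy KE = qV.

The de Broglie wavelength is then λ = h/√(2mqV):

λ = h/√(2mqV)
λ = (6.626 × 10^-34 J·s) / √(2 × 9.11 × 10^-31 kg × 1.602 × 10^-19 C × 1534.6 V)
λ = 3.13 × 10^-11 m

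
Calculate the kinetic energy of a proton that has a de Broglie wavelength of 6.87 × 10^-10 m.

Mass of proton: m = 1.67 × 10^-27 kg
2.79 × 10^-22 J (or 1.74 × 10^-3 eV)

From λ = h/√(2mKE), we solve for KE:

λ² = h²/(2mKE)
KE = h²/(2mλ²)
KE = (6.626 × 10^-34 J·s)² / (2 × 1.67 × 10^-27 kg × (6.87 × 10^-10 m)²)
KE = 2.79 × 10^-22 J
KE = 1.74 × 10^-3 eV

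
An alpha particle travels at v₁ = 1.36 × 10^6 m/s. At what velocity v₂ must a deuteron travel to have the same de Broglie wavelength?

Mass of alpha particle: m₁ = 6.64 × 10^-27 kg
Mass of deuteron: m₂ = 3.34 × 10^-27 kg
v₂ = 2.70 × 10^6 m/s

For equal de Broglie wavelengths: λ₁ = λ₂

h/(m₁v₁) = h/(m₂v₂)
m₁v₁ = m₂v₂
v₂ = v₁ · (m₁/m₂)

v₂ = 1.36 × 10^6 m/s × (6.64 × 10^-27 kg / 3.34 × 10^-27 kg)
v₂ = 2.70 × 10^6 m/s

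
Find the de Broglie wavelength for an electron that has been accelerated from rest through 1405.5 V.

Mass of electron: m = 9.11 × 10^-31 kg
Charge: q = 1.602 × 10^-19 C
3.27 × 10^-11 m

When a particle is accelerated through voltage V, it gains kinetic energy KE = qV.

The de Broglie wavelength is then λ = h/√(2mqV):

λ = h/√(2mqV)
λ = (6.626 × 10^-34 J·s) / √(2 × 9.11 × 10^-31 kg × 1.602 × 10^-19 C × 1405.5 V)
λ = 3.27 × 10^-11 m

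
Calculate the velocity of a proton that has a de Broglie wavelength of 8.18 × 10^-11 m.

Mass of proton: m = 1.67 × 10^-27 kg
4.85 × 10^3 m/s

From the de Broglie relation λ = h/(mv), we solve for v:

v = h/(mλ)
v = (6.626 × 10^-34 J·s) / (1.67 × 10^-27 kg × 8.18 × 10^-11 m)
v = 4.85 × 10^3 m/s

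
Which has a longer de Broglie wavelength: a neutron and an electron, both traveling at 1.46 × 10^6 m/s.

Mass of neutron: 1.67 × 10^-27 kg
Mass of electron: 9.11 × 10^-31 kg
The electron has the longer wavelength.

Using λ = h/(mv), since both particles have the same velocity, the wavelength depends only on mass.

For neutron: λ₁ = h/(m₁v) = 2.72 × 10^-13 m
For electron: λ₂ = h/(m₂v) = 4.98 × 10^-10 m

Since λ ∝ 1/m at constant velocity, the lighter particle has the longer wavelength.

The electron has the longer de Broglie wavelength.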